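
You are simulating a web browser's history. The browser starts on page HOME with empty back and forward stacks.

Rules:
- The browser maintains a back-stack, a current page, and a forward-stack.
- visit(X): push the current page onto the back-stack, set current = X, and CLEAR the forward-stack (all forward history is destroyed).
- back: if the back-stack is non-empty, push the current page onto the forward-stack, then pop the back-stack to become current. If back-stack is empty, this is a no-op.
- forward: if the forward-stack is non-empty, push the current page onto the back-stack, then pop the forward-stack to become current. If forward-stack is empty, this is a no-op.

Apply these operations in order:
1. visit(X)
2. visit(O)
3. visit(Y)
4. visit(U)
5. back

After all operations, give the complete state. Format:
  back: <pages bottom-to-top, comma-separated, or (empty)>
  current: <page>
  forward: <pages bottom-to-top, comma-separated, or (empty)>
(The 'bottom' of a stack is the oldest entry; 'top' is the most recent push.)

Answer: back: HOME,X,O
current: Y
forward: U

Derivation:
After 1 (visit(X)): cur=X back=1 fwd=0
After 2 (visit(O)): cur=O back=2 fwd=0
After 3 (visit(Y)): cur=Y back=3 fwd=0
After 4 (visit(U)): cur=U back=4 fwd=0
After 5 (back): cur=Y back=3 fwd=1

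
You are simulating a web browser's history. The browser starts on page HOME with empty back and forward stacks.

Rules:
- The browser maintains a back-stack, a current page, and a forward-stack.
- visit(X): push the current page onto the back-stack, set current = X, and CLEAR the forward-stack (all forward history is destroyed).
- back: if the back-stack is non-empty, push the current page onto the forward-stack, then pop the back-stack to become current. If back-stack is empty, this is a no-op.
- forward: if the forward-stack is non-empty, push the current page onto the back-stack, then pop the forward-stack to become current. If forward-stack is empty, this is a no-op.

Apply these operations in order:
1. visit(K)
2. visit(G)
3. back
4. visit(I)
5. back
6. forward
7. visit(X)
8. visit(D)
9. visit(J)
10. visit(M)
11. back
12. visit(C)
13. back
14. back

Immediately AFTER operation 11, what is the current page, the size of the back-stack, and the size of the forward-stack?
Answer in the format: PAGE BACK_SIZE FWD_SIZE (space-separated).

After 1 (visit(K)): cur=K back=1 fwd=0
After 2 (visit(G)): cur=G back=2 fwd=0
After 3 (back): cur=K back=1 fwd=1
After 4 (visit(I)): cur=I back=2 fwd=0
After 5 (back): cur=K back=1 fwd=1
After 6 (forward): cur=I back=2 fwd=0
After 7 (visit(X)): cur=X back=3 fwd=0
After 8 (visit(D)): cur=D back=4 fwd=0
After 9 (visit(J)): cur=J back=5 fwd=0
After 10 (visit(M)): cur=M back=6 fwd=0
After 11 (back): cur=J back=5 fwd=1

J 5 1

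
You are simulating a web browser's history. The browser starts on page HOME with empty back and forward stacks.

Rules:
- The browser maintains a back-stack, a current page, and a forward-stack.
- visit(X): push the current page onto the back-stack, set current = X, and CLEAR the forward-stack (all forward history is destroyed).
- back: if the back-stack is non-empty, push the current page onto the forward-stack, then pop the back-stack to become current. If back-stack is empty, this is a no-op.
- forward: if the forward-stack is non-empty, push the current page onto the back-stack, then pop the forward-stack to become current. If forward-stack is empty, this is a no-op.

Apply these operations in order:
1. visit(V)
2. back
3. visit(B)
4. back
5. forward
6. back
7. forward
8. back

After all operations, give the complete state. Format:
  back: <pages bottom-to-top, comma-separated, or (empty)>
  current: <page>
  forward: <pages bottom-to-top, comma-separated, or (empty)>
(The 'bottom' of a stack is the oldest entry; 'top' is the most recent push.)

Answer: back: (empty)
current: HOME
forward: B

Derivation:
After 1 (visit(V)): cur=V back=1 fwd=0
After 2 (back): cur=HOME back=0 fwd=1
After 3 (visit(B)): cur=B back=1 fwd=0
After 4 (back): cur=HOME back=0 fwd=1
After 5 (forward): cur=B back=1 fwd=0
After 6 (back): cur=HOME back=0 fwd=1
After 7 (forward): cur=B back=1 fwd=0
After 8 (back): cur=HOME back=0 fwd=1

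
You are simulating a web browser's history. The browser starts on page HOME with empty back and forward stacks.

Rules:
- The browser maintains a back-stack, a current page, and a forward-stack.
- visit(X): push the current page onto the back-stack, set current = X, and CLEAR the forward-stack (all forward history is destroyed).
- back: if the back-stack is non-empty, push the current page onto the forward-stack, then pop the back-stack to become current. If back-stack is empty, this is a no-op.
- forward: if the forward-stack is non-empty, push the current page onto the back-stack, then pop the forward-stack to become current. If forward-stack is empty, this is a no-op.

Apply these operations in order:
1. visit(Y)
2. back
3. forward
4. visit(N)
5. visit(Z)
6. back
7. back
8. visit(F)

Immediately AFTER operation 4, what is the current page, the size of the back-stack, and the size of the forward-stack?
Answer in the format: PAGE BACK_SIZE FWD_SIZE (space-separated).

After 1 (visit(Y)): cur=Y back=1 fwd=0
After 2 (back): cur=HOME back=0 fwd=1
After 3 (forward): cur=Y back=1 fwd=0
After 4 (visit(N)): cur=N back=2 fwd=0

N 2 0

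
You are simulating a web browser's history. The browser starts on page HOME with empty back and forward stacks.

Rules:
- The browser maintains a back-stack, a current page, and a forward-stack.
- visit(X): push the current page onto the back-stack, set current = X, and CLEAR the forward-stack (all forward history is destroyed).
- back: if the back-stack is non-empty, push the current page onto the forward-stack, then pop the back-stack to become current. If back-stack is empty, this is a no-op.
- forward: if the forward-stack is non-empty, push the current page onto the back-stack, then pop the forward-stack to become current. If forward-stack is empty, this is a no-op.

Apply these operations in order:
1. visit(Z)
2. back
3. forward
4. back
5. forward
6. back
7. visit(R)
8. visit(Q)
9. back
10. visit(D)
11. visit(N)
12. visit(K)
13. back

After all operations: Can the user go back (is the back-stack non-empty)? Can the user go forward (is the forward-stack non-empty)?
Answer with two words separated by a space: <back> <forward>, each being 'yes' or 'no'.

Answer: yes yes

Derivation:
After 1 (visit(Z)): cur=Z back=1 fwd=0
After 2 (back): cur=HOME back=0 fwd=1
After 3 (forward): cur=Z back=1 fwd=0
After 4 (back): cur=HOME back=0 fwd=1
After 5 (forward): cur=Z back=1 fwd=0
After 6 (back): cur=HOME back=0 fwd=1
After 7 (visit(R)): cur=R back=1 fwd=0
After 8 (visit(Q)): cur=Q back=2 fwd=0
After 9 (back): cur=R back=1 fwd=1
After 10 (visit(D)): cur=D back=2 fwd=0
After 11 (visit(N)): cur=N back=3 fwd=0
After 12 (visit(K)): cur=K back=4 fwd=0
After 13 (back): cur=N back=3 fwd=1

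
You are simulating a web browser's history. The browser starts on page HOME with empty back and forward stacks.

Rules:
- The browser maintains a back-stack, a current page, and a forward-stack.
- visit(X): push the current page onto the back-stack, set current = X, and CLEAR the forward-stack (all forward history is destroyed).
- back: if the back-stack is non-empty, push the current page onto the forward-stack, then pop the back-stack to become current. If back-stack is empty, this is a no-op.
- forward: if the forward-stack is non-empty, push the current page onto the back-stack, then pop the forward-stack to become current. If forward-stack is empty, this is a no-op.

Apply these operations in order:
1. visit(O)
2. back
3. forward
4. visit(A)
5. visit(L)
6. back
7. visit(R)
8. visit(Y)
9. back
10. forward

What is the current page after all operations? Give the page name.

After 1 (visit(O)): cur=O back=1 fwd=0
After 2 (back): cur=HOME back=0 fwd=1
After 3 (forward): cur=O back=1 fwd=0
After 4 (visit(A)): cur=A back=2 fwd=0
After 5 (visit(L)): cur=L back=3 fwd=0
After 6 (back): cur=A back=2 fwd=1
After 7 (visit(R)): cur=R back=3 fwd=0
After 8 (visit(Y)): cur=Y back=4 fwd=0
After 9 (back): cur=R back=3 fwd=1
After 10 (forward): cur=Y back=4 fwd=0

Answer: Y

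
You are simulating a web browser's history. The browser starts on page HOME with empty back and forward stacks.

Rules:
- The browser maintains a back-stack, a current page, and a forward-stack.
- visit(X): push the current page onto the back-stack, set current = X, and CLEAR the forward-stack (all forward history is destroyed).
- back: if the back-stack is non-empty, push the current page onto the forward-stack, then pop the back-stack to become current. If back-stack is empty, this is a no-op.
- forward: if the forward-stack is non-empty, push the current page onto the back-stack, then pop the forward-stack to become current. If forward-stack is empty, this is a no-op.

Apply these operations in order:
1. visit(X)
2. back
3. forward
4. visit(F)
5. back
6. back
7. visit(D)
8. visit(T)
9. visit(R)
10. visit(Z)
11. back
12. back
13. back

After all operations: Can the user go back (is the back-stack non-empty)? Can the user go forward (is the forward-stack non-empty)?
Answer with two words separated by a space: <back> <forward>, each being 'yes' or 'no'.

Answer: yes yes

Derivation:
After 1 (visit(X)): cur=X back=1 fwd=0
After 2 (back): cur=HOME back=0 fwd=1
After 3 (forward): cur=X back=1 fwd=0
After 4 (visit(F)): cur=F back=2 fwd=0
After 5 (back): cur=X back=1 fwd=1
After 6 (back): cur=HOME back=0 fwd=2
After 7 (visit(D)): cur=D back=1 fwd=0
After 8 (visit(T)): cur=T back=2 fwd=0
After 9 (visit(R)): cur=R back=3 fwd=0
After 10 (visit(Z)): cur=Z back=4 fwd=0
After 11 (back): cur=R back=3 fwd=1
After 12 (back): cur=T back=2 fwd=2
After 13 (back): cur=D back=1 fwd=3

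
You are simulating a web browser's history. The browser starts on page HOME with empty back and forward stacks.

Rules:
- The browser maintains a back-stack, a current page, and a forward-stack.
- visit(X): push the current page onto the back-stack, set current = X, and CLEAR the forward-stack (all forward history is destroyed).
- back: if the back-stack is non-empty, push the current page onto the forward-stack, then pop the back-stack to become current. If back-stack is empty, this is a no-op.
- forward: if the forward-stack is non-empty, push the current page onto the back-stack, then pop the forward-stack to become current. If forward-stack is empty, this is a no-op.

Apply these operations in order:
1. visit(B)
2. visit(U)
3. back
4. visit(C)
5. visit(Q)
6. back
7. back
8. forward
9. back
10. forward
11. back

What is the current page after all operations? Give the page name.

After 1 (visit(B)): cur=B back=1 fwd=0
After 2 (visit(U)): cur=U back=2 fwd=0
After 3 (back): cur=B back=1 fwd=1
After 4 (visit(C)): cur=C back=2 fwd=0
After 5 (visit(Q)): cur=Q back=3 fwd=0
After 6 (back): cur=C back=2 fwd=1
After 7 (back): cur=B back=1 fwd=2
After 8 (forward): cur=C back=2 fwd=1
After 9 (back): cur=B back=1 fwd=2
After 10 (forward): cur=C back=2 fwd=1
After 11 (back): cur=B back=1 fwd=2

Answer: B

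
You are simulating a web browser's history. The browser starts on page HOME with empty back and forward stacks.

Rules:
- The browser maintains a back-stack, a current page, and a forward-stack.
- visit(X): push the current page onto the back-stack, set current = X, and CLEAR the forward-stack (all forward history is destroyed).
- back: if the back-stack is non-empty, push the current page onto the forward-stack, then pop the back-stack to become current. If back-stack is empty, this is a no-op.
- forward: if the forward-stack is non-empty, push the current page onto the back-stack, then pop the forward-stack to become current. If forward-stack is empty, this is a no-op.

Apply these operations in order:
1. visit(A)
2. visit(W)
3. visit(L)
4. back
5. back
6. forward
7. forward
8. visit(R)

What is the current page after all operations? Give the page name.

Answer: R

Derivation:
After 1 (visit(A)): cur=A back=1 fwd=0
After 2 (visit(W)): cur=W back=2 fwd=0
After 3 (visit(L)): cur=L back=3 fwd=0
After 4 (back): cur=W back=2 fwd=1
After 5 (back): cur=A back=1 fwd=2
After 6 (forward): cur=W back=2 fwd=1
After 7 (forward): cur=L back=3 fwd=0
After 8 (visit(R)): cur=R back=4 fwd=0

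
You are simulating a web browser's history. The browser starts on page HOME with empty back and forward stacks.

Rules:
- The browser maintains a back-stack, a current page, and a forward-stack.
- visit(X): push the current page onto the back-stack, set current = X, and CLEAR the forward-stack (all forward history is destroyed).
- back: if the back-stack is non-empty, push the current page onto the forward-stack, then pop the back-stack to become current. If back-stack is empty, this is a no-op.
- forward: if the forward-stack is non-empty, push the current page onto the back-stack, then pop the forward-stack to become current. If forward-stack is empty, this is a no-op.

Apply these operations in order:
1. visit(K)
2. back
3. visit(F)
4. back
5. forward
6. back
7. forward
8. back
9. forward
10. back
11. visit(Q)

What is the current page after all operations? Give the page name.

After 1 (visit(K)): cur=K back=1 fwd=0
After 2 (back): cur=HOME back=0 fwd=1
After 3 (visit(F)): cur=F back=1 fwd=0
After 4 (back): cur=HOME back=0 fwd=1
After 5 (forward): cur=F back=1 fwd=0
After 6 (back): cur=HOME back=0 fwd=1
After 7 (forward): cur=F back=1 fwd=0
After 8 (back): cur=HOME back=0 fwd=1
After 9 (forward): cur=F back=1 fwd=0
After 10 (back): cur=HOME back=0 fwd=1
After 11 (visit(Q)): cur=Q back=1 fwd=0

Answer: Q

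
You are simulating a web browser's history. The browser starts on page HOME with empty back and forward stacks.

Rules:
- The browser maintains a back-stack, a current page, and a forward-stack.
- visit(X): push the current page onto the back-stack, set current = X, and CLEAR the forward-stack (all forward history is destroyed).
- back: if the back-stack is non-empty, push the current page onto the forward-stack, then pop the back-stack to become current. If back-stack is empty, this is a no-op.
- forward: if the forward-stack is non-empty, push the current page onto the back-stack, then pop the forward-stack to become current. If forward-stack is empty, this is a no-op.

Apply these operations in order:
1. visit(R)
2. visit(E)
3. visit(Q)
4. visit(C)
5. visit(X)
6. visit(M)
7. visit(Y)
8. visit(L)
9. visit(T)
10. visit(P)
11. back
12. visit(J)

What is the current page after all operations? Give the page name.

Answer: J

Derivation:
After 1 (visit(R)): cur=R back=1 fwd=0
After 2 (visit(E)): cur=E back=2 fwd=0
After 3 (visit(Q)): cur=Q back=3 fwd=0
After 4 (visit(C)): cur=C back=4 fwd=0
After 5 (visit(X)): cur=X back=5 fwd=0
After 6 (visit(M)): cur=M back=6 fwd=0
After 7 (visit(Y)): cur=Y back=7 fwd=0
After 8 (visit(L)): cur=L back=8 fwd=0
After 9 (visit(T)): cur=T back=9 fwd=0
After 10 (visit(P)): cur=P back=10 fwd=0
After 11 (back): cur=T back=9 fwd=1
After 12 (visit(J)): cur=J back=10 fwd=0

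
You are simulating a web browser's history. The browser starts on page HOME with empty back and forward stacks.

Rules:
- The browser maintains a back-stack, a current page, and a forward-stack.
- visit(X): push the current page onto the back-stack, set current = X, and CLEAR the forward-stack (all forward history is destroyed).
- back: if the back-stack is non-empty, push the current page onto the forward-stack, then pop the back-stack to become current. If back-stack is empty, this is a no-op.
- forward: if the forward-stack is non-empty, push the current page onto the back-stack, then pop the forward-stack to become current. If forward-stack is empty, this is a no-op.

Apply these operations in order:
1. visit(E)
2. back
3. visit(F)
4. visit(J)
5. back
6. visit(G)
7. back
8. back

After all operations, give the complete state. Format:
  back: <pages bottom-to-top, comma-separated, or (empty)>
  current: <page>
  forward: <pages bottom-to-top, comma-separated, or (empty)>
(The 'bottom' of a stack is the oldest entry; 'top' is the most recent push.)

Answer: back: (empty)
current: HOME
forward: G,F

Derivation:
After 1 (visit(E)): cur=E back=1 fwd=0
After 2 (back): cur=HOME back=0 fwd=1
After 3 (visit(F)): cur=F back=1 fwd=0
After 4 (visit(J)): cur=J back=2 fwd=0
After 5 (back): cur=F back=1 fwd=1
After 6 (visit(G)): cur=G back=2 fwd=0
After 7 (back): cur=F back=1 fwd=1
After 8 (back): cur=HOME back=0 fwd=2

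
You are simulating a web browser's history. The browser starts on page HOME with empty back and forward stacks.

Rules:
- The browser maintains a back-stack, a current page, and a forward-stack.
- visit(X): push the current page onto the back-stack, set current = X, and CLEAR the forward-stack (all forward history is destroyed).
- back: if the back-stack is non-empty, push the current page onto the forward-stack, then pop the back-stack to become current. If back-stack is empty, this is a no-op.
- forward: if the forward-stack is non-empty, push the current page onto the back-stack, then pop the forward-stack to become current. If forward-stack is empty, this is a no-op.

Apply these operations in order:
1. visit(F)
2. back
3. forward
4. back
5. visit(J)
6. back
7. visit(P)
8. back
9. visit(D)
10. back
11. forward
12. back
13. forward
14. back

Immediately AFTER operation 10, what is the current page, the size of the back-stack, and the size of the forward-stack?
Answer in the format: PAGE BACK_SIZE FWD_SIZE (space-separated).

After 1 (visit(F)): cur=F back=1 fwd=0
After 2 (back): cur=HOME back=0 fwd=1
After 3 (forward): cur=F back=1 fwd=0
After 4 (back): cur=HOME back=0 fwd=1
After 5 (visit(J)): cur=J back=1 fwd=0
After 6 (back): cur=HOME back=0 fwd=1
After 7 (visit(P)): cur=P back=1 fwd=0
After 8 (back): cur=HOME back=0 fwd=1
After 9 (visit(D)): cur=D back=1 fwd=0
After 10 (back): cur=HOME back=0 fwd=1

HOME 0 1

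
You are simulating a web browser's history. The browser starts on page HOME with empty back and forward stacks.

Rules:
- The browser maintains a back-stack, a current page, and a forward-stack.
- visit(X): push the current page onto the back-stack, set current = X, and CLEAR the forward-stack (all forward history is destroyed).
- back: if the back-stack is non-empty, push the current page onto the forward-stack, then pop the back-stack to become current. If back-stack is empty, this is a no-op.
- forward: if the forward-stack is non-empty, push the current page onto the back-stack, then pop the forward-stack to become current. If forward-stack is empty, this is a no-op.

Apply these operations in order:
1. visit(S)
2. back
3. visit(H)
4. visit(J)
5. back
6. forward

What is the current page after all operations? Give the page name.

Answer: J

Derivation:
After 1 (visit(S)): cur=S back=1 fwd=0
After 2 (back): cur=HOME back=0 fwd=1
After 3 (visit(H)): cur=H back=1 fwd=0
After 4 (visit(J)): cur=J back=2 fwd=0
After 5 (back): cur=H back=1 fwd=1
After 6 (forward): cur=J back=2 fwd=0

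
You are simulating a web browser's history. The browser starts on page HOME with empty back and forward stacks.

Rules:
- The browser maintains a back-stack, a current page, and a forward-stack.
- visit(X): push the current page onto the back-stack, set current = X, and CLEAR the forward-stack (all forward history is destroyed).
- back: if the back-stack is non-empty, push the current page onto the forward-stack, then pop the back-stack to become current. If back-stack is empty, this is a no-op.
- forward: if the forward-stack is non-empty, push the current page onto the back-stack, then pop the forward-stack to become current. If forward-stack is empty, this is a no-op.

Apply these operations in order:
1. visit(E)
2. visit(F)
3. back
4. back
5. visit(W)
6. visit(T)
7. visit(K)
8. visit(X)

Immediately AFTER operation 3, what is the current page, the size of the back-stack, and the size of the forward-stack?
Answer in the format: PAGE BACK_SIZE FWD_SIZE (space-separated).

After 1 (visit(E)): cur=E back=1 fwd=0
After 2 (visit(F)): cur=F back=2 fwd=0
After 3 (back): cur=E back=1 fwd=1

E 1 1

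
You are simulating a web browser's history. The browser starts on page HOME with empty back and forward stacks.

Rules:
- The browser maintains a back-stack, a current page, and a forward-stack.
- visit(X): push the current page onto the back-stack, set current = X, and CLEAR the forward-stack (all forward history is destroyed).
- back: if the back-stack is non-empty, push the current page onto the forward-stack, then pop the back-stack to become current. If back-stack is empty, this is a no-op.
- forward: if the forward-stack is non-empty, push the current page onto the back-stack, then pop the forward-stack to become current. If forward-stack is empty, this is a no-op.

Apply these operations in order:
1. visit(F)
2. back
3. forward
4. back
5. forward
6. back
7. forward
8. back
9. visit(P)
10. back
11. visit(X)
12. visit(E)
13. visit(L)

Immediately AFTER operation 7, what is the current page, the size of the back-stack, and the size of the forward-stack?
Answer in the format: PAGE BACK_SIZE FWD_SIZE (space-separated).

After 1 (visit(F)): cur=F back=1 fwd=0
After 2 (back): cur=HOME back=0 fwd=1
After 3 (forward): cur=F back=1 fwd=0
After 4 (back): cur=HOME back=0 fwd=1
After 5 (forward): cur=F back=1 fwd=0
After 6 (back): cur=HOME back=0 fwd=1
After 7 (forward): cur=F back=1 fwd=0

F 1 0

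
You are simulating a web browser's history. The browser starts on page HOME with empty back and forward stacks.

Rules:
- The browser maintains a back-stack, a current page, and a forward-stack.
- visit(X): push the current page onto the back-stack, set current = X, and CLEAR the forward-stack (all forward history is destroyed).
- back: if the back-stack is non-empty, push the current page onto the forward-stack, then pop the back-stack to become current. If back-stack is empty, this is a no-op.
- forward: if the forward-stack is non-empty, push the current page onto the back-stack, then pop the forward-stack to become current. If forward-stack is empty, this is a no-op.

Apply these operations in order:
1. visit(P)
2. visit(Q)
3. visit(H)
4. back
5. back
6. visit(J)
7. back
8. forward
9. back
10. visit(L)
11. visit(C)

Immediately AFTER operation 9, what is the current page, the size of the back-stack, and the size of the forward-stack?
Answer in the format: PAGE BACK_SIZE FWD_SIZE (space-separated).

After 1 (visit(P)): cur=P back=1 fwd=0
After 2 (visit(Q)): cur=Q back=2 fwd=0
After 3 (visit(H)): cur=H back=3 fwd=0
After 4 (back): cur=Q back=2 fwd=1
After 5 (back): cur=P back=1 fwd=2
After 6 (visit(J)): cur=J back=2 fwd=0
After 7 (back): cur=P back=1 fwd=1
After 8 (forward): cur=J back=2 fwd=0
After 9 (back): cur=P back=1 fwd=1

P 1 1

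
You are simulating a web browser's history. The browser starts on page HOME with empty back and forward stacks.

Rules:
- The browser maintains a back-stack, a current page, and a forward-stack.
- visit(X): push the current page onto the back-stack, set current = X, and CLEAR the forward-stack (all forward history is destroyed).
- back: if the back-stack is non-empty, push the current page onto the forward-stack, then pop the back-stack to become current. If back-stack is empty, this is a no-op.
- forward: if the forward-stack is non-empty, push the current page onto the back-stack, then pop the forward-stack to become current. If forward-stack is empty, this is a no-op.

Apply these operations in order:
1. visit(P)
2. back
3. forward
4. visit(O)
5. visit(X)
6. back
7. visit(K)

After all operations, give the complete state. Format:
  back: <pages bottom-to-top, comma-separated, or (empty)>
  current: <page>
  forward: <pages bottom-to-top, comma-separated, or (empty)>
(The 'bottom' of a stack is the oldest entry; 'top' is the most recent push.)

Answer: back: HOME,P,O
current: K
forward: (empty)

Derivation:
After 1 (visit(P)): cur=P back=1 fwd=0
After 2 (back): cur=HOME back=0 fwd=1
After 3 (forward): cur=P back=1 fwd=0
After 4 (visit(O)): cur=O back=2 fwd=0
After 5 (visit(X)): cur=X back=3 fwd=0
After 6 (back): cur=O back=2 fwd=1
After 7 (visit(K)): cur=K back=3 fwd=0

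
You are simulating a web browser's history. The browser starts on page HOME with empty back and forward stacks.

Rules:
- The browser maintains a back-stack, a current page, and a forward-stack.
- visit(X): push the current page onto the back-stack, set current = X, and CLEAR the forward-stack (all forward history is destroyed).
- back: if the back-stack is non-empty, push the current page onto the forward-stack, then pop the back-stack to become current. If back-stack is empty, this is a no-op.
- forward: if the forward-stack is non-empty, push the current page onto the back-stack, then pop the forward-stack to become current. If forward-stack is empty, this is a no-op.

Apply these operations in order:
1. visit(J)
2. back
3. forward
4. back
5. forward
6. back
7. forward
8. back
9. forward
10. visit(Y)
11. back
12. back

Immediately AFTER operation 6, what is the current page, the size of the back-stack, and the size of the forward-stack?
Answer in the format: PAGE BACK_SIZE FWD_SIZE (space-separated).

After 1 (visit(J)): cur=J back=1 fwd=0
After 2 (back): cur=HOME back=0 fwd=1
After 3 (forward): cur=J back=1 fwd=0
After 4 (back): cur=HOME back=0 fwd=1
After 5 (forward): cur=J back=1 fwd=0
After 6 (back): cur=HOME back=0 fwd=1

HOME 0 1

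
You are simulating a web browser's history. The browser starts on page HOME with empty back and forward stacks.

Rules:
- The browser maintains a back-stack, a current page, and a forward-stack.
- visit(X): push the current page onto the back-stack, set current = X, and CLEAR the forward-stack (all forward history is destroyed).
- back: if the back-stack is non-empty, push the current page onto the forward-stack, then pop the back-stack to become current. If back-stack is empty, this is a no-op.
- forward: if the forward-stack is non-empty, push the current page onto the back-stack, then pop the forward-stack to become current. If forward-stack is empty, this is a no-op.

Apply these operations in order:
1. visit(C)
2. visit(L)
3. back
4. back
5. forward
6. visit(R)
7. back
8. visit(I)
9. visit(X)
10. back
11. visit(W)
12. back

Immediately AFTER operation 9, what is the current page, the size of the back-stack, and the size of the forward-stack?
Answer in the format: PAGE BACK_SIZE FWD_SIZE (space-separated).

After 1 (visit(C)): cur=C back=1 fwd=0
After 2 (visit(L)): cur=L back=2 fwd=0
After 3 (back): cur=C back=1 fwd=1
After 4 (back): cur=HOME back=0 fwd=2
After 5 (forward): cur=C back=1 fwd=1
After 6 (visit(R)): cur=R back=2 fwd=0
After 7 (back): cur=C back=1 fwd=1
After 8 (visit(I)): cur=I back=2 fwd=0
After 9 (visit(X)): cur=X back=3 fwd=0

X 3 0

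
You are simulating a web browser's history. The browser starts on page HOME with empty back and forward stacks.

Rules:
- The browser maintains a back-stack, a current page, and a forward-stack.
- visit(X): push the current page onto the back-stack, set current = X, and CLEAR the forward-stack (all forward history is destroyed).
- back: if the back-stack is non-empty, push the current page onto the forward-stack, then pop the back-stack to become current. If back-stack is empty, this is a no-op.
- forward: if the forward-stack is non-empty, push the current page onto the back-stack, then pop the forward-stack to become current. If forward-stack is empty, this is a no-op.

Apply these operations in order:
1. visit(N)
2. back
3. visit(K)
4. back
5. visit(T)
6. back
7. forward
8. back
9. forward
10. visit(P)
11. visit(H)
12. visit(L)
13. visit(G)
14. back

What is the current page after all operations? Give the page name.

Answer: L

Derivation:
After 1 (visit(N)): cur=N back=1 fwd=0
After 2 (back): cur=HOME back=0 fwd=1
After 3 (visit(K)): cur=K back=1 fwd=0
After 4 (back): cur=HOME back=0 fwd=1
After 5 (visit(T)): cur=T back=1 fwd=0
After 6 (back): cur=HOME back=0 fwd=1
After 7 (forward): cur=T back=1 fwd=0
After 8 (back): cur=HOME back=0 fwd=1
After 9 (forward): cur=T back=1 fwd=0
After 10 (visit(P)): cur=P back=2 fwd=0
After 11 (visit(H)): cur=H back=3 fwd=0
After 12 (visit(L)): cur=L back=4 fwd=0
After 13 (visit(G)): cur=G back=5 fwd=0
After 14 (back): cur=L back=4 fwd=1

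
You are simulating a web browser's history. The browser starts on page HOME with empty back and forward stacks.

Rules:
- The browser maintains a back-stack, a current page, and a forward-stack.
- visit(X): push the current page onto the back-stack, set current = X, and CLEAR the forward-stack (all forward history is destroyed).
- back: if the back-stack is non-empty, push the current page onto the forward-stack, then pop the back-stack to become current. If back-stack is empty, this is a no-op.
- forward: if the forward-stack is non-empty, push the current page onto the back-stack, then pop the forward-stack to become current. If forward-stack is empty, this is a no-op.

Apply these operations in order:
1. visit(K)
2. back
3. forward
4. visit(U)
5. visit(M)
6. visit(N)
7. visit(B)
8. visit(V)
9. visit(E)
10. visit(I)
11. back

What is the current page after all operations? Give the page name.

After 1 (visit(K)): cur=K back=1 fwd=0
After 2 (back): cur=HOME back=0 fwd=1
After 3 (forward): cur=K back=1 fwd=0
After 4 (visit(U)): cur=U back=2 fwd=0
After 5 (visit(M)): cur=M back=3 fwd=0
After 6 (visit(N)): cur=N back=4 fwd=0
After 7 (visit(B)): cur=B back=5 fwd=0
After 8 (visit(V)): cur=V back=6 fwd=0
After 9 (visit(E)): cur=E back=7 fwd=0
After 10 (visit(I)): cur=I back=8 fwd=0
After 11 (back): cur=E back=7 fwd=1

Answer: E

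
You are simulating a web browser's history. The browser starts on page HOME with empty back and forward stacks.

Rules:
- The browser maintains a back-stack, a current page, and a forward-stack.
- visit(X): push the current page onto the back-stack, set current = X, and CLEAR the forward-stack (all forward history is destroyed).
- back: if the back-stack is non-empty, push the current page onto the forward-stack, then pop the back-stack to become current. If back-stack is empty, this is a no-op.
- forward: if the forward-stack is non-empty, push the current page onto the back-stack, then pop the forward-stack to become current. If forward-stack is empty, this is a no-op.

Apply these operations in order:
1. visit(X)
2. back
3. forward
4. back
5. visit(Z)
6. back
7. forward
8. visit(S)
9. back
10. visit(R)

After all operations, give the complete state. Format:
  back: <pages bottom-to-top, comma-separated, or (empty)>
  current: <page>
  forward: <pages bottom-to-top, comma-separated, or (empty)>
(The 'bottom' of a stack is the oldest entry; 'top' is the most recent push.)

Answer: back: HOME,Z
current: R
forward: (empty)

Derivation:
After 1 (visit(X)): cur=X back=1 fwd=0
After 2 (back): cur=HOME back=0 fwd=1
After 3 (forward): cur=X back=1 fwd=0
After 4 (back): cur=HOME back=0 fwd=1
After 5 (visit(Z)): cur=Z back=1 fwd=0
After 6 (back): cur=HOME back=0 fwd=1
After 7 (forward): cur=Z back=1 fwd=0
After 8 (visit(S)): cur=S back=2 fwd=0
After 9 (back): cur=Z back=1 fwd=1
After 10 (visit(R)): cur=R back=2 fwd=0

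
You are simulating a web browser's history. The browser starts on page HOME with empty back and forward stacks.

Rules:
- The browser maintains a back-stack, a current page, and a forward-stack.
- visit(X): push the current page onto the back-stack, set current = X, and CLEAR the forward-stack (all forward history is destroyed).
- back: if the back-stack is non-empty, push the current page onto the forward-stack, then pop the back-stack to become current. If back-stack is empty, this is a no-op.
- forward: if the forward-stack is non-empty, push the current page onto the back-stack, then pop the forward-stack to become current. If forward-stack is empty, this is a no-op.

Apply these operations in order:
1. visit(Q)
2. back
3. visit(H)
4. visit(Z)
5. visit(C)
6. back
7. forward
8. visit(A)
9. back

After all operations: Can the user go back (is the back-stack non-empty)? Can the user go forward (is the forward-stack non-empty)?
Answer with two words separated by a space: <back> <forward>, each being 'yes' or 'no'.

After 1 (visit(Q)): cur=Q back=1 fwd=0
After 2 (back): cur=HOME back=0 fwd=1
After 3 (visit(H)): cur=H back=1 fwd=0
After 4 (visit(Z)): cur=Z back=2 fwd=0
After 5 (visit(C)): cur=C back=3 fwd=0
After 6 (back): cur=Z back=2 fwd=1
After 7 (forward): cur=C back=3 fwd=0
After 8 (visit(A)): cur=A back=4 fwd=0
After 9 (back): cur=C back=3 fwd=1

Answer: yes yes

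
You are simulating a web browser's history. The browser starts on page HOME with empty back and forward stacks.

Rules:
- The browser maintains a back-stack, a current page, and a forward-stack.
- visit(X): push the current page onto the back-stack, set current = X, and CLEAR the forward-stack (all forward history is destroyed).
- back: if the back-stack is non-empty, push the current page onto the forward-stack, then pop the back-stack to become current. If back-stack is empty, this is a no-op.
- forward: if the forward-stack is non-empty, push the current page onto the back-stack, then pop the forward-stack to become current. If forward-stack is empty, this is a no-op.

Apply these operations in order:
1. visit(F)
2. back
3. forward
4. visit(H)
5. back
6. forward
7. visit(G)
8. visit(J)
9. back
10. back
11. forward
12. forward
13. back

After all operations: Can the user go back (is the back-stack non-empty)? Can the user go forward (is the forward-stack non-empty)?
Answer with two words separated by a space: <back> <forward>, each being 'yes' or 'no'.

After 1 (visit(F)): cur=F back=1 fwd=0
After 2 (back): cur=HOME back=0 fwd=1
After 3 (forward): cur=F back=1 fwd=0
After 4 (visit(H)): cur=H back=2 fwd=0
After 5 (back): cur=F back=1 fwd=1
After 6 (forward): cur=H back=2 fwd=0
After 7 (visit(G)): cur=G back=3 fwd=0
After 8 (visit(J)): cur=J back=4 fwd=0
After 9 (back): cur=G back=3 fwd=1
After 10 (back): cur=H back=2 fwd=2
After 11 (forward): cur=G back=3 fwd=1
After 12 (forward): cur=J back=4 fwd=0
After 13 (back): cur=G back=3 fwd=1

Answer: yes yes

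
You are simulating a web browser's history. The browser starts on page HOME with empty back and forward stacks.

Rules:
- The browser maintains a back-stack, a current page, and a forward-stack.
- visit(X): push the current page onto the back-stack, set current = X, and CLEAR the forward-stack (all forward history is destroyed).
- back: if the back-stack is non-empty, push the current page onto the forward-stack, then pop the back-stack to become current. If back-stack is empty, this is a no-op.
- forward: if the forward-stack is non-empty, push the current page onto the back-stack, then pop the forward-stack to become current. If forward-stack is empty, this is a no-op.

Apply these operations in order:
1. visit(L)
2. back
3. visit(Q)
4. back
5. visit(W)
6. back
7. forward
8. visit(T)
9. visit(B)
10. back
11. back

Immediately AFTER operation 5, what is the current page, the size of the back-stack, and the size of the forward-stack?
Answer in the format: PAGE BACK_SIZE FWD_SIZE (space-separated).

After 1 (visit(L)): cur=L back=1 fwd=0
After 2 (back): cur=HOME back=0 fwd=1
After 3 (visit(Q)): cur=Q back=1 fwd=0
After 4 (back): cur=HOME back=0 fwd=1
After 5 (visit(W)): cur=W back=1 fwd=0

W 1 0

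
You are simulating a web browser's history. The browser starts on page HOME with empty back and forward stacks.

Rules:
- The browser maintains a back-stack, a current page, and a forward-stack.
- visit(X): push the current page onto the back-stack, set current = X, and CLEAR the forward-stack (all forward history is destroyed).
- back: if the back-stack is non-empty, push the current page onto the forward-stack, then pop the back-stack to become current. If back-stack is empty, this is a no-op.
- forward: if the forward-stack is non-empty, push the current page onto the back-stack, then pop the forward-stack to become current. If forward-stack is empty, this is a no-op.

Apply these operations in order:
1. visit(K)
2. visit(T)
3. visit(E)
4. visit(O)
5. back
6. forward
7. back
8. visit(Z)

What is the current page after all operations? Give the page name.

Answer: Z

Derivation:
After 1 (visit(K)): cur=K back=1 fwd=0
After 2 (visit(T)): cur=T back=2 fwd=0
After 3 (visit(E)): cur=E back=3 fwd=0
After 4 (visit(O)): cur=O back=4 fwd=0
After 5 (back): cur=E back=3 fwd=1
After 6 (forward): cur=O back=4 fwd=0
After 7 (back): cur=E back=3 fwd=1
After 8 (visit(Z)): cur=Z back=4 fwd=0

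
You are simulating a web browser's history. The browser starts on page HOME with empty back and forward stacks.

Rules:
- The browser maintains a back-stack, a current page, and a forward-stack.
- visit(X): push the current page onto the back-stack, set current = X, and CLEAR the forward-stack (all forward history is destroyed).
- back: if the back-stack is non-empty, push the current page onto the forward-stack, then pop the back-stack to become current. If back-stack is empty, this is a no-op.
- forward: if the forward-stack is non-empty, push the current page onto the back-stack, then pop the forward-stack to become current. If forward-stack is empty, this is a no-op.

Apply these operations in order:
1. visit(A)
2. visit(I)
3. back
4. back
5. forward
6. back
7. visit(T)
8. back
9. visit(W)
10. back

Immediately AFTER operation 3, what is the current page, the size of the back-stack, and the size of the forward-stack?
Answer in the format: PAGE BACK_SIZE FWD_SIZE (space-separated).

After 1 (visit(A)): cur=A back=1 fwd=0
After 2 (visit(I)): cur=I back=2 fwd=0
After 3 (back): cur=A back=1 fwd=1

A 1 1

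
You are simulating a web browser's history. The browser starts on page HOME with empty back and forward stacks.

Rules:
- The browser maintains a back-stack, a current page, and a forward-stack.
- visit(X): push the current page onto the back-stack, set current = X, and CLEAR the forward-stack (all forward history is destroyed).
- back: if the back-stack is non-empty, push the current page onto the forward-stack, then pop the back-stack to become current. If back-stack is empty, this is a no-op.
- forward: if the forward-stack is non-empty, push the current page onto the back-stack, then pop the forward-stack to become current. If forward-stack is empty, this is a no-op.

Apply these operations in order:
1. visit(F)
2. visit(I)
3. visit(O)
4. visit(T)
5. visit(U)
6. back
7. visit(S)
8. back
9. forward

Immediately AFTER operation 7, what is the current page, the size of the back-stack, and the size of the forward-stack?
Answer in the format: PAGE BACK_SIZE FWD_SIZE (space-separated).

After 1 (visit(F)): cur=F back=1 fwd=0
After 2 (visit(I)): cur=I back=2 fwd=0
After 3 (visit(O)): cur=O back=3 fwd=0
After 4 (visit(T)): cur=T back=4 fwd=0
After 5 (visit(U)): cur=U back=5 fwd=0
After 6 (back): cur=T back=4 fwd=1
After 7 (visit(S)): cur=S back=5 fwd=0

S 5 0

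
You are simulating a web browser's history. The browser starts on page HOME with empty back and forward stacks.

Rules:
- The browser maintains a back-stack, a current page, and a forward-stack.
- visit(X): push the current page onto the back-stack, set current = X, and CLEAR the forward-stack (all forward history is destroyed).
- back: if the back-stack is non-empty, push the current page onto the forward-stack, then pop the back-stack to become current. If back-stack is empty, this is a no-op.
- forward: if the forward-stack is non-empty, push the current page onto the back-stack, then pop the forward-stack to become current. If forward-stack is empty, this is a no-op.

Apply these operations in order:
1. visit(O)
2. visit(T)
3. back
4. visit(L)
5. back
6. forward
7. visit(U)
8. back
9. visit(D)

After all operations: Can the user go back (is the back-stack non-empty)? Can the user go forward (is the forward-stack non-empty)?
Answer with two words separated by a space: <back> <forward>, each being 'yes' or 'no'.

After 1 (visit(O)): cur=O back=1 fwd=0
After 2 (visit(T)): cur=T back=2 fwd=0
After 3 (back): cur=O back=1 fwd=1
After 4 (visit(L)): cur=L back=2 fwd=0
After 5 (back): cur=O back=1 fwd=1
After 6 (forward): cur=L back=2 fwd=0
After 7 (visit(U)): cur=U back=3 fwd=0
After 8 (back): cur=L back=2 fwd=1
After 9 (visit(D)): cur=D back=3 fwd=0

Answer: yes no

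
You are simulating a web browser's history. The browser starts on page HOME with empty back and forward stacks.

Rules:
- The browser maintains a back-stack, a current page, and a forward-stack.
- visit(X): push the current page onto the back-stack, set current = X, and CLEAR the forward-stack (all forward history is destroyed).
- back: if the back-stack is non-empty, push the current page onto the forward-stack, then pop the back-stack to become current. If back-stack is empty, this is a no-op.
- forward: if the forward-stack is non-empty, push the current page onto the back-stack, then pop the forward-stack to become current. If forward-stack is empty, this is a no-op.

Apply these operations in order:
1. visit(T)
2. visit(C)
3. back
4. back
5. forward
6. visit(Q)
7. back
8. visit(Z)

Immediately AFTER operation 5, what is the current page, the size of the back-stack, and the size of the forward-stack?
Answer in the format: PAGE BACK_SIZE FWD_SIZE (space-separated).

After 1 (visit(T)): cur=T back=1 fwd=0
After 2 (visit(C)): cur=C back=2 fwd=0
After 3 (back): cur=T back=1 fwd=1
After 4 (back): cur=HOME back=0 fwd=2
After 5 (forward): cur=T back=1 fwd=1

T 1 1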